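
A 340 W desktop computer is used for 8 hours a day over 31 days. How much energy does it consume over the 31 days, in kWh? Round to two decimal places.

84.32 kWh

Runtime = 8 h/day × 31 days = 248 h
Energy = 0.34 kW × 248 h = 84.32 kWh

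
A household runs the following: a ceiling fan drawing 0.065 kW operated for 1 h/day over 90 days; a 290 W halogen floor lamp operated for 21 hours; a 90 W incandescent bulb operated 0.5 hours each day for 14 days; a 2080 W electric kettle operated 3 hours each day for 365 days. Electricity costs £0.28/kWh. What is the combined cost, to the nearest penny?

ceiling fan: Runtime = 1 h/day × 90 days = 90 h
ceiling fan: 0.065 kW × 90 h = 5.85 kWh
halogen floor lamp: 0.29 kW × 21 h = 6.09 kWh
incandescent bulb: Runtime = 0.5 h/day × 14 days = 7 h
incandescent bulb: 0.09 kW × 7 h = 0.63 kWh
electric kettle: Runtime = 3 h/day × 365 days = 1095 h
electric kettle: 2.08 kW × 1095 h = 2277.6 kWh
Total energy = 2290.17 kWh
Cost = 2290.17 × £0.28 = £641.25

£641.25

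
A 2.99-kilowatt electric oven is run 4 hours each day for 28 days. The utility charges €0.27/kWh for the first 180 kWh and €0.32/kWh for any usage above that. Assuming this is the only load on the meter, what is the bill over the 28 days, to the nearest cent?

Runtime = 4 h/day × 28 days = 112 h
Energy = 2.99 kW × 112 h = 334.88 kWh
Tier 1 (0–180 kWh): 180 × €0.27 = €48.6
Above 180 kWh: 154.88 × €0.32 = €49.5616
Bill = €98.16

€98.16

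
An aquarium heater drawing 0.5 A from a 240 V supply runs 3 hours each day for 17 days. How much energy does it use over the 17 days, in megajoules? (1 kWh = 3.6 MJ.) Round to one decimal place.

Power = 0.5 A × 240 V = 120 W = 0.12 kW
Runtime = 3 h/day × 17 days = 51 h
Energy = 0.12 kW × 51 h = 6.12 kWh
= 6.12 × 3.6 MJ = 22.0 MJ

22.0 MJ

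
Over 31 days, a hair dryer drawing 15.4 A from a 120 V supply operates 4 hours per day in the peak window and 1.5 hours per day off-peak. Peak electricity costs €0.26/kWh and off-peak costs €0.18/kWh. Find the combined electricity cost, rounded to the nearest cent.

€75.05

Power = 15.4 A × 120 V = 1848 W = 1.848 kW
Peak energy = 1.848 kW × 4 h × 31 = 229.152 kWh
Off-peak energy = 1.848 kW × 1.5 h × 31 = 85.932 kWh
Cost = 229.152 × €0.26 + 85.932 × €0.18 = €59.57952 + €15.46776 = €75.05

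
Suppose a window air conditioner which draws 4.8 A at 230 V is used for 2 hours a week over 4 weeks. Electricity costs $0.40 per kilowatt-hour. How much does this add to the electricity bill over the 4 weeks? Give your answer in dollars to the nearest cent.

$3.53

Power = 4.8 A × 230 V = 1104 W = 1.104 kW
Runtime = 2 h/week × 4 weeks = 8 h
Energy = 1.104 kW × 8 h = 8.832 kWh
Cost = 8.832 kWh × $0.40/kWh = $3.53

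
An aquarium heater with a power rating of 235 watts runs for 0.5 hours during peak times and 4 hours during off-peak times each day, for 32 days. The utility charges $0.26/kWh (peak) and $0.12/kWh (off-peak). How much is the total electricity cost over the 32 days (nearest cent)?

$4.59

Peak energy = 0.235 kW × 0.5 h × 32 = 3.76 kWh
Off-peak energy = 0.235 kW × 4 h × 32 = 30.08 kWh
Cost = 3.76 × $0.26 + 30.08 × $0.12 = $0.9776 + $3.6096 = $4.59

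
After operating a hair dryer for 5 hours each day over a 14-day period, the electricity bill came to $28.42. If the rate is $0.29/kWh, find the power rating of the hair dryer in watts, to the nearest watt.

1400 W

Energy = $28.42 ÷ $0.29/kWh = 98 kWh
Runtime = 5 h/day × 14 days = 70 h
Power = 98 kWh ÷ 70 h = 1.4 kW = 1400 W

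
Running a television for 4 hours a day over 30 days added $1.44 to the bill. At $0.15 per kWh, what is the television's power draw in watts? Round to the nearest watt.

Energy = $1.44 ÷ $0.15/kWh = 9.6 kWh
Runtime = 4 h/day × 30 days = 120 h
Power = 9.6 kWh ÷ 120 h = 0.08 kW = 80 W

80 W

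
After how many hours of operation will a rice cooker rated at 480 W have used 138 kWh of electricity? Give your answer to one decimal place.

Hours = 138 kWh ÷ 0.48 kW = 287.5 h

287.5 h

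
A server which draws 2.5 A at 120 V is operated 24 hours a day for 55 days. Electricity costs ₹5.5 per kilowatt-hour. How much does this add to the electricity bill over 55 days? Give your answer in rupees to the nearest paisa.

₹2178.00

Power = 2.5 A × 120 V = 300 W = 0.3 kW
Runtime = 24 h × 55 = 1320 h
Energy = 0.3 kW × 1320 h = 396 kWh
Cost = 396 kWh × ₹5.5/kWh = ₹2178.00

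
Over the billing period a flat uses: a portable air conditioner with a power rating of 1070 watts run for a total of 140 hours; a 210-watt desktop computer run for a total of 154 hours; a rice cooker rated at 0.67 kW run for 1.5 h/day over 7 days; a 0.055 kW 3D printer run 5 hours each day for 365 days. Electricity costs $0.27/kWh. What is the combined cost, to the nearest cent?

portable air conditioner: 1.07 kW × 140 h = 149.8 kWh
desktop computer: 0.21 kW × 154 h = 32.34 kWh
rice cooker: Runtime = 1.5 h/day × 7 days = 10.5 h
rice cooker: 0.67 kW × 10.5 h = 7.035 kWh
3D printer: Runtime = 5 h/day × 365 days = 1825 h
3D printer: 0.055 kW × 1825 h = 100.375 kWh
Total energy = 289.55 kWh
Cost = 289.55 × $0.27 = $78.18

$78.18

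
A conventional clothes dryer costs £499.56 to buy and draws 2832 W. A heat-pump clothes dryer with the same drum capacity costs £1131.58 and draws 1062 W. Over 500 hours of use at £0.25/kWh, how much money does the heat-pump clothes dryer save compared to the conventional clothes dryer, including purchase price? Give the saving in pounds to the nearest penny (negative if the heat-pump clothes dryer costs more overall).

-£410.77

conventional clothes dryer: £499.56 + (2832/1000) kW × 500 h × £0.25 = £499.56 + £354 = £853.56
heat-pump clothes dryer: £1131.58 + (1062/1000) kW × 500 h × £0.25 = £1131.58 + £132.75 = £1264.33
Saving = £853.56 − £1264.33 = −£410.77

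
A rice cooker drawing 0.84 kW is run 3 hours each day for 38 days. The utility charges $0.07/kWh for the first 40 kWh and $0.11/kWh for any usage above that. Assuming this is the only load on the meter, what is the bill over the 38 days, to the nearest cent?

Runtime = 3 h/day × 38 days = 114 h
Energy = 0.84 kW × 114 h = 95.76 kWh
Tier 1 (0–40 kWh): 40 × $0.07 = $2.8
Above 40 kWh: 55.76 × $0.11 = $6.1336
Bill = $8.93

$8.93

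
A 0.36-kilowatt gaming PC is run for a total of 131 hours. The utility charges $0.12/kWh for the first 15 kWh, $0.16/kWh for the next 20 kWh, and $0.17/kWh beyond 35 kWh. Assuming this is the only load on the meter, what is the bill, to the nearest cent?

Energy = 0.36 kW × 131 h = 47.16 kWh
Tier 1 (0–15 kWh): 15 × $0.12 = $1.8
Tier 2 (15–35 kWh): 20 × $0.16 = $3.2
Above 35 kWh: 12.16 × $0.17 = $2.0672
Bill = $7.07

$7.07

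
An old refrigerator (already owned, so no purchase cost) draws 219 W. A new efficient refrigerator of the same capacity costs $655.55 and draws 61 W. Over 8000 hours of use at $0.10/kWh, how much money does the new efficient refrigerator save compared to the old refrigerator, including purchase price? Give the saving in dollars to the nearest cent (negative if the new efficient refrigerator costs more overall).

-$529.15

old refrigerator: $0.00 + (219/1000) kW × 8000 h × $0.10 = $0.00 + $175.2 = $175.2
new efficient refrigerator: $655.55 + (61/1000) kW × 8000 h × $0.10 = $655.55 + $48.8 = $704.35
Saving = $175.2 − $704.35 = −$529.15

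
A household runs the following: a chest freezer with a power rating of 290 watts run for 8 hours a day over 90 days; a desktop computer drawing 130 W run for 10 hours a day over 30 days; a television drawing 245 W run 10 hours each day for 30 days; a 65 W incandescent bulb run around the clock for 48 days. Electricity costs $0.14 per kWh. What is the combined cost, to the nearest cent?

$55.47

chest freezer: Runtime = 8 h/day × 90 days = 720 h
chest freezer: 0.29 kW × 720 h = 208.8 kWh
desktop computer: Runtime = 10 h/day × 30 days = 300 h
desktop computer: 0.13 kW × 300 h = 39 kWh
television: Runtime = 10 h/day × 30 days = 300 h
television: 0.245 kW × 300 h = 73.5 kWh
incandescent bulb: Runtime = 24 h × 48 = 1152 h
incandescent bulb: 0.065 kW × 1152 h = 74.88 kWh
Total energy = 396.18 kWh
Cost = 396.18 × $0.14 = $55.47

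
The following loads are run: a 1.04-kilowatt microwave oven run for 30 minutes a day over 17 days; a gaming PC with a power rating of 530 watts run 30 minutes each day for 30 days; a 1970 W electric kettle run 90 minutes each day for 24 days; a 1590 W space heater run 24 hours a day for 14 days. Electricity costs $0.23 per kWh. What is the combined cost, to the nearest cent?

$143.05

microwave oven: Runtime = 30 min × 17 = 510 min = 8.5 h
microwave oven: 1.04 kW × 8.5 h = 8.84 kWh
gaming PC: Runtime = 30 min × 30 = 900 min = 15 h
gaming PC: 0.53 kW × 15 h = 7.95 kWh
electric kettle: Runtime = 90 min × 24 = 2160 min = 36 h
electric kettle: 1.97 kW × 36 h = 70.92 kWh
space heater: Runtime = 24 h × 14 = 336 h
space heater: 1.59 kW × 336 h = 534.24 kWh
Total energy = 621.95 kWh
Cost = 621.95 × $0.23 = $143.05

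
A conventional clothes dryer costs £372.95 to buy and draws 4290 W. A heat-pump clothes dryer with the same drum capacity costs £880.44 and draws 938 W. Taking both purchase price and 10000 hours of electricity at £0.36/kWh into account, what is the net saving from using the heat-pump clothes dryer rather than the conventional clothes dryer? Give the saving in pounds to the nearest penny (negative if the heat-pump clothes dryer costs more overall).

£11559.71

conventional clothes dryer: £372.95 + (4290/1000) kW × 10000 h × £0.36 = £372.95 + £15444 = £15816.95
heat-pump clothes dryer: £880.44 + (938/1000) kW × 10000 h × £0.36 = £880.44 + £3376.8 = £4257.24
Saving = £15816.95 − £4257.24 = £11559.71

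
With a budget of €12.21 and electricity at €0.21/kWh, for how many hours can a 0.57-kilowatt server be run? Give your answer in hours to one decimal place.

102.0 h

Energy available = €12.21 ÷ €0.21/kWh = 58.1429 kWh
Hours = 58.1429 kWh ÷ 0.57 kW = 102.0 h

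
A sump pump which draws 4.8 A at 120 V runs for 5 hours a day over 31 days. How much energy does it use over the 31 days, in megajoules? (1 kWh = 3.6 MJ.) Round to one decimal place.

321.4 MJ

Power = 4.8 A × 120 V = 576 W = 0.576 kW
Runtime = 5 h/day × 31 days = 155 h
Energy = 0.576 kW × 155 h = 89.28 kWh
= 89.28 × 3.6 MJ = 321.4 MJ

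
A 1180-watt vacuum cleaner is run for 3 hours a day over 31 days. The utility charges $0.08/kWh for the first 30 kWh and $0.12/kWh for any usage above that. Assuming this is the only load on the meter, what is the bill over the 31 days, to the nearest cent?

Runtime = 3 h/day × 31 days = 93 h
Energy = 1.18 kW × 93 h = 109.74 kWh
Tier 1 (0–30 kWh): 30 × $0.08 = $2.4
Above 30 kWh: 79.74 × $0.12 = $9.5688
Bill = $11.97

$11.97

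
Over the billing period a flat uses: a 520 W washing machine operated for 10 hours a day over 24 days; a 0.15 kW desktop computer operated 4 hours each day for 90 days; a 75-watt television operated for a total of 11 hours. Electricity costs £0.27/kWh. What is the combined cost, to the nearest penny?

washing machine: Runtime = 10 h/day × 24 days = 240 h
washing machine: 0.52 kW × 240 h = 124.8 kWh
desktop computer: Runtime = 4 h/day × 90 days = 360 h
desktop computer: 0.15 kW × 360 h = 54 kWh
television: 0.075 kW × 11 h = 0.825 kWh
Total energy = 179.625 kWh
Cost = 179.625 × £0.27 = £48.50

£48.50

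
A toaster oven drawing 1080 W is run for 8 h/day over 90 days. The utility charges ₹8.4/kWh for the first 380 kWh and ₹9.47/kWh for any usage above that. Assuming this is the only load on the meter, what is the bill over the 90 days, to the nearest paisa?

Runtime = 8 h/day × 90 days = 720 h
Energy = 1.08 kW × 720 h = 777.6 kWh
Tier 1 (0–380 kWh): 380 × ₹8.4 = ₹3192
Above 380 kWh: 397.6 × ₹9.47 = ₹3765.272
Bill = ₹6957.27

₹6957.27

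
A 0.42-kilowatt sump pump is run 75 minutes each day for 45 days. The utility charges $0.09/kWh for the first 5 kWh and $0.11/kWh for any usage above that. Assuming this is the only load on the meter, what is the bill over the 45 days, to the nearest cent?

$2.50

Runtime = 75 min × 45 = 3375 min = 56.25 h
Energy = 0.42 kW × 56.25 h = 23.625 kWh
Tier 1 (0–5 kWh): 5 × $0.09 = $0.45
Above 5 kWh: 18.625 × $0.11 = $2.04875
Bill = $2.50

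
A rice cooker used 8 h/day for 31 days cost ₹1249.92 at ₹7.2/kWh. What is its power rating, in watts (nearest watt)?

Energy = ₹1249.92 ÷ ₹7.2/kWh = 173.6 kWh
Runtime = 8 h/day × 31 days = 248 h
Power = 173.6 kWh ÷ 248 h = 0.7 kW = 700 W

700 W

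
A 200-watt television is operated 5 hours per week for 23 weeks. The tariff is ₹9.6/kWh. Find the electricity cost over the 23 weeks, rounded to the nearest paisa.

Runtime = 5 h/week × 23 weeks = 115 h
Energy = 0.2 kW × 115 h = 23 kWh
Cost = 23 kWh × ₹9.6/kWh = ₹220.80

₹220.80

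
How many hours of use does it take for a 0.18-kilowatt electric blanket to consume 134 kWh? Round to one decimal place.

Hours = 134 kWh ÷ 0.18 kW = 744.4 h

744.4 h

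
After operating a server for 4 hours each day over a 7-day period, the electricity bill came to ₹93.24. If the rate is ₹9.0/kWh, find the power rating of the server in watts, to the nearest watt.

370 W

Energy = ₹93.24 ÷ ₹9.0/kWh = 10.36 kWh
Runtime = 4 h/day × 7 days = 28 h
Power = 10.36 kWh ÷ 28 h = 0.37 kW = 370 W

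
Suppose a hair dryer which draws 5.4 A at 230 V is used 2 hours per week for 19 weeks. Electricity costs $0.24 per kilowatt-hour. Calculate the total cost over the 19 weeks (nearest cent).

$11.33

Power = 5.4 A × 230 V = 1242 W = 1.242 kW
Runtime = 2 h/week × 19 weeks = 38 h
Energy = 1.242 kW × 38 h = 47.196 kWh
Cost = 47.196 kWh × $0.24/kWh = $11.33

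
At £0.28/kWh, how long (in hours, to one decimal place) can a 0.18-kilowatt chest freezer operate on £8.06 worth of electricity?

159.9 h

Energy available = £8.06 ÷ £0.28/kWh = 28.7857 kWh
Hours = 28.7857 kWh ÷ 0.18 kW = 159.9 h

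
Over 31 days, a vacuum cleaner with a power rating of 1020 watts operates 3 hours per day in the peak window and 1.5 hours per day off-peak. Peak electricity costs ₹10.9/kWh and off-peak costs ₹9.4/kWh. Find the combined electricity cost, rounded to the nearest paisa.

Peak energy = 1.02 kW × 3 h × 31 = 94.86 kWh
Off-peak energy = 1.02 kW × 1.5 h × 31 = 47.43 kWh
Cost = 94.86 × ₹10.9 + 47.43 × ₹9.4 = ₹1033.974 + ₹445.842 = ₹1479.82

₹1479.82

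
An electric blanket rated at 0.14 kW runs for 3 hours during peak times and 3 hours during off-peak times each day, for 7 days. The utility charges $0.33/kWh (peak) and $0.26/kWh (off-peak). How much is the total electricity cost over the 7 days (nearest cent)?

$1.73

Peak energy = 0.14 kW × 3 h × 7 = 2.94 kWh
Off-peak energy = 0.14 kW × 3 h × 7 = 2.94 kWh
Cost = 2.94 × $0.33 + 2.94 × $0.26 = $0.9702 + $0.7644 = $1.73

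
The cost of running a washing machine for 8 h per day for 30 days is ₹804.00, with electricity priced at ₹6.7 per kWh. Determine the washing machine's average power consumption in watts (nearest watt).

Energy = ₹804.00 ÷ ₹6.7/kWh = 120 kWh
Runtime = 8 h/day × 30 days = 240 h
Power = 120 kWh ÷ 240 h = 0.5 kW = 500 W

500 W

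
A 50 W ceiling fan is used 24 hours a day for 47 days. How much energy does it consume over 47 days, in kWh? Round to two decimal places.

Runtime = 24 h × 47 = 1128 h
Energy = 0.05 kW × 1128 h = 56.4 kWh

56.40 kWh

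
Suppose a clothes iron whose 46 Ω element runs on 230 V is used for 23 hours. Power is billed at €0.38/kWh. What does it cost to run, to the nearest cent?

€10.05

Power = V²/R = 230²/46 = 1150 W = 1.15 kW
Energy = 1.15 kW × 23 h = 26.45 kWh
Cost = 26.45 kWh × €0.38/kWh = €10.05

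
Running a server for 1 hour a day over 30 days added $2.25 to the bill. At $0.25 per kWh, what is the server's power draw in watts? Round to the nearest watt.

Energy = $2.25 ÷ $0.25/kWh = 9 kWh
Runtime = 1 h/day × 30 days = 30 h
Power = 9 kWh ÷ 30 h = 0.3 kW = 300 W

300 W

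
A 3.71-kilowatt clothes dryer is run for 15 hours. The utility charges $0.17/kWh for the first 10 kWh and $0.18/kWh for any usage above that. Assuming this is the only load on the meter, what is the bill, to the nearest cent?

$9.92

Energy = 3.71 kW × 15 h = 55.65 kWh
Tier 1 (0–10 kWh): 10 × $0.17 = $1.7
Above 10 kWh: 45.65 × $0.18 = $8.217
Bill = $9.92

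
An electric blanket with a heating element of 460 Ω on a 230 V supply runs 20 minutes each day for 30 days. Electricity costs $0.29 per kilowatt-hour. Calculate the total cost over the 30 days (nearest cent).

Power = V²/R = 230²/460 = 115 W = 0.115 kW
Runtime = 20 min × 30 = 600 min = 10 h
Energy = 0.115 kW × 10 h = 1.15 kWh
Cost = 1.15 kWh × $0.29/kWh = $0.33

$0.33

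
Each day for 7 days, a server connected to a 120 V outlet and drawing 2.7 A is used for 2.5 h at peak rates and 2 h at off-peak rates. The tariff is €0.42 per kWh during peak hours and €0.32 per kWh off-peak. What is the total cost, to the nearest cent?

Power = 2.7 A × 120 V = 324 W = 0.324 kW
Peak energy = 0.324 kW × 2.5 h × 7 = 5.67 kWh
Off-peak energy = 0.324 kW × 2 h × 7 = 4.536 kWh
Cost = 5.67 × €0.42 + 4.536 × €0.32 = €2.3814 + €1.45152 = €3.83

€3.83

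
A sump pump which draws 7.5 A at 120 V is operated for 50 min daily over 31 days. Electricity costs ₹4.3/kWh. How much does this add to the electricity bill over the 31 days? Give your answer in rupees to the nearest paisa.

Power = 7.5 A × 120 V = 900 W = 0.9 kW
Runtime = 50 min × 31 = 1550 min = 25.833333… h
Energy = 0.9 kW × 25.833333… h = 23.25 kWh
Cost = 23.25 kWh × ₹4.3/kWh = ₹99.98

₹99.98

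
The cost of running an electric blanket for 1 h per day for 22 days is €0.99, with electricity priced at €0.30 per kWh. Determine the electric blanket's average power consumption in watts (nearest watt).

150 W

Energy = €0.99 ÷ €0.30/kWh = 3.3 kWh
Runtime = 1 h/day × 22 days = 22 h
Power = 3.3 kWh ÷ 22 h = 0.15 kW = 150 W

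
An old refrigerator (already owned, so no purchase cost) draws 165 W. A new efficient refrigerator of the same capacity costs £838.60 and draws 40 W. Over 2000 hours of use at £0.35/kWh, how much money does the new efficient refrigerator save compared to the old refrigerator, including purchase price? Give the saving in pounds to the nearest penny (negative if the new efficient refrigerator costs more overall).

old refrigerator: £0.00 + (165/1000) kW × 2000 h × £0.35 = £0.00 + £115.5 = £115.5
new efficient refrigerator: £838.60 + (40/1000) kW × 2000 h × £0.35 = £838.60 + £28 = £866.6
Saving = £115.5 − £866.6 = −£751.1

-£751.10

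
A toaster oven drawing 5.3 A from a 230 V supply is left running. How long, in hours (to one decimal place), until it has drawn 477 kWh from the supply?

Power = 5.3 A × 230 V = 1219 W = 1.219 kW
Hours = 477 kWh ÷ 1.219 kW = 391.3 h

391.3 h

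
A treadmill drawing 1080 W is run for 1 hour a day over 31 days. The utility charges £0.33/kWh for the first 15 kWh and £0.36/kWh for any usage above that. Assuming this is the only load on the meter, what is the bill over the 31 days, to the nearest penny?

£11.60

Runtime = 1 h/day × 31 days = 31 h
Energy = 1.08 kW × 31 h = 33.48 kWh
Tier 1 (0–15 kWh): 15 × £0.33 = £4.95
Above 15 kWh: 18.48 × £0.36 = £6.6528
Bill = £11.60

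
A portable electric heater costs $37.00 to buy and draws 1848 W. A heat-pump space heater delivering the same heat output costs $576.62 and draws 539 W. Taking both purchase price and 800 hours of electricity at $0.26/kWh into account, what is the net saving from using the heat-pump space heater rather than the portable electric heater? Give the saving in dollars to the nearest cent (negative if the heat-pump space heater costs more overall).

portable electric heater: $37.00 + (1848/1000) kW × 800 h × $0.26 = $37.00 + $384.384 = $421.384
heat-pump space heater: $576.62 + (539/1000) kW × 800 h × $0.26 = $576.62 + $112.112 = $688.732
Saving = $421.384 − $688.732 = −$267.348 → -$267.35

-$267.35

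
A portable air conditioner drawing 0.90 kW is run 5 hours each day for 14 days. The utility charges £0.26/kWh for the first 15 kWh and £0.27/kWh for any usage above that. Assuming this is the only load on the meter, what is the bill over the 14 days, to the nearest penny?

£16.86

Runtime = 5 h/day × 14 days = 70 h
Energy = 0.9 kW × 70 h = 63 kWh
Tier 1 (0–15 kWh): 15 × £0.26 = £3.9
Above 15 kWh: 48 × £0.27 = £12.96
Bill = £16.86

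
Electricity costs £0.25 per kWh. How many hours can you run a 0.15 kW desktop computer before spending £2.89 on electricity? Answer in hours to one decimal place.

Energy available = £2.89 ÷ £0.25/kWh = 11.56 kWh
Hours = 11.56 kWh ÷ 0.15 kW = 77.1 h

77.1 h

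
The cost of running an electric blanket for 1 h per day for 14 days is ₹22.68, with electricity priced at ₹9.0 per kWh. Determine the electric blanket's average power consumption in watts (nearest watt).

Energy = ₹22.68 ÷ ₹9.0/kWh = 2.52 kWh
Runtime = 1 h/day × 14 days = 14 h
Power = 2.52 kWh ÷ 14 h = 0.18 kW = 180 W

180 W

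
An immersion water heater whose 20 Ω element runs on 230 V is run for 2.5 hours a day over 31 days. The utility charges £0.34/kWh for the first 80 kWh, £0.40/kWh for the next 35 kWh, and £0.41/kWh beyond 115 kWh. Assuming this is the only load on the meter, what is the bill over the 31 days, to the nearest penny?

Power = V²/R = 230²/20 = 2645 W = 2.645 kW
Runtime = 2.5 h/day × 31 days = 77.5 h
Energy = 2.645 kW × 77.5 h = 204.9875 kWh
Tier 1 (0–80 kWh): 80 × £0.34 = £27.2
Tier 2 (80–115 kWh): 35 × £0.40 = £14
Above 115 kWh: 89.9875 × £0.41 = £36.894875
Bill = £78.09

£78.09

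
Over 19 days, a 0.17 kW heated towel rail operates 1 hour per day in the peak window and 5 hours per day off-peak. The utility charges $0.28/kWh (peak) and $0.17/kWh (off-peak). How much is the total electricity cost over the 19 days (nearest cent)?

Peak energy = 0.17 kW × 1 h × 19 = 3.23 kWh
Off-peak energy = 0.17 kW × 5 h × 19 = 16.15 kWh
Cost = 3.23 × $0.28 + 16.15 × $0.17 = $0.9044 + $2.7455 = $3.65

$3.65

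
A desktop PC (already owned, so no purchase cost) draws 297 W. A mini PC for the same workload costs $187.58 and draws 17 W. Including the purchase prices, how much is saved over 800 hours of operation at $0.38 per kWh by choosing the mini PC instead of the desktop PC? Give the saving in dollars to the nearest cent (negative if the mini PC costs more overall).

-$102.46

desktop PC: $0.00 + (297/1000) kW × 800 h × $0.38 = $0.00 + $90.288 = $90.288
mini PC: $187.58 + (17/1000) kW × 800 h × $0.38 = $187.58 + $5.168 = $192.748
Saving = $90.288 − $192.748 = −$102.46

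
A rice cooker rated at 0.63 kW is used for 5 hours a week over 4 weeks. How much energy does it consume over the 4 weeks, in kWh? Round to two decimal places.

Runtime = 5 h/week × 4 weeks = 20 h
Energy = 0.63 kW × 20 h = 12.6 kWh

12.60 kWh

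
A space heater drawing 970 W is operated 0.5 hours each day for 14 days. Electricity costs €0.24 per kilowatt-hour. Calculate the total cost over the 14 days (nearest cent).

€1.63

Runtime = 0.5 h/day × 14 days = 7 h
Energy = 0.97 kW × 7 h = 6.79 kWh
Cost = 6.79 kWh × €0.24/kWh = €1.63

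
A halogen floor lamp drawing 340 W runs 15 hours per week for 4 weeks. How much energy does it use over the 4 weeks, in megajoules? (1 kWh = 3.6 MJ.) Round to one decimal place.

Runtime = 15 h/week × 4 weeks = 60 h
Energy = 0.34 kW × 60 h = 20.4 kWh
= 20.4 × 3.6 MJ = 73.4 MJ

73.4 MJ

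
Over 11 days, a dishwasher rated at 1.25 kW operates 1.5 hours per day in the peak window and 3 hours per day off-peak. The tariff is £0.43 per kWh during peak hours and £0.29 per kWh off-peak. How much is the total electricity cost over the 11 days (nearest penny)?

Peak energy = 1.25 kW × 1.5 h × 11 = 20.625 kWh
Off-peak energy = 1.25 kW × 3 h × 11 = 41.25 kWh
Cost = 20.625 × £0.43 + 41.25 × £0.29 = £8.86875 + £11.9625 = £20.83

£20.83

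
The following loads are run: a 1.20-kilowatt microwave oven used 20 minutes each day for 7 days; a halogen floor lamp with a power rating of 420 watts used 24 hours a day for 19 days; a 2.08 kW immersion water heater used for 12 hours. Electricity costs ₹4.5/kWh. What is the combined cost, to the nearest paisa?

microwave oven: Runtime = 20 min × 7 = 140 min = 2.333333… h
microwave oven: 1.2 kW × 2.333333… h = 2.8 kWh
halogen floor lamp: Runtime = 24 h × 19 = 456 h
halogen floor lamp: 0.42 kW × 456 h = 191.52 kWh
immersion water heater: 2.08 kW × 12 h = 24.96 kWh
Total energy = 219.28 kWh
Cost = 219.28 × ₹4.5 = ₹986.76

₹986.76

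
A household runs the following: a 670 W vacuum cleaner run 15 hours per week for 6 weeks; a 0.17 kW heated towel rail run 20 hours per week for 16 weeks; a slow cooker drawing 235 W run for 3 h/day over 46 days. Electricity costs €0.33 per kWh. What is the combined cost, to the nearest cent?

€48.55

vacuum cleaner: Runtime = 15 h/week × 6 weeks = 90 h
vacuum cleaner: 0.67 kW × 90 h = 60.3 kWh
heated towel rail: Runtime = 20 h/week × 16 weeks = 320 h
heated towel rail: 0.17 kW × 320 h = 54.4 kWh
slow cooker: Runtime = 3 h/day × 46 days = 138 h
slow cooker: 0.235 kW × 138 h = 32.43 kWh
Total energy = 147.13 kWh
Cost = 147.13 × €0.33 = €48.55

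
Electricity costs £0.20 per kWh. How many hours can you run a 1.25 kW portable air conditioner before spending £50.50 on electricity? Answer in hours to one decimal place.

202.0 h

Energy available = £50.50 ÷ £0.20/kWh = 252.5 kWh
Hours = 252.5 kWh ÷ 1.25 kW = 202.0 h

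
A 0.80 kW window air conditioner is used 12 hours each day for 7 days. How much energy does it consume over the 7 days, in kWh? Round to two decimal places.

67.20 kWh

Runtime = 12 h/day × 7 days = 84 h
Energy = 0.8 kW × 84 h = 67.2 kWh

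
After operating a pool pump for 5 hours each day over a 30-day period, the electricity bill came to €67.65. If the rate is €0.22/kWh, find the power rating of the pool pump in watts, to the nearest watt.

2050 W

Energy = €67.65 ÷ €0.22/kWh = 307.5 kWh
Runtime = 5 h/day × 30 days = 150 h
Power = 307.5 kWh ÷ 150 h = 2.05 kW = 2050 W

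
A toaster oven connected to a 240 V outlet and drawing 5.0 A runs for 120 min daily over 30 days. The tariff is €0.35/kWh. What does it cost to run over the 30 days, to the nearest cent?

€25.20

Power = 5.0 A × 240 V = 1200 W = 1.2 kW
Runtime = 120 min × 30 = 3600 min = 60 h
Energy = 1.2 kW × 60 h = 72 kWh
Cost = 72 kWh × €0.35/kWh = €25.20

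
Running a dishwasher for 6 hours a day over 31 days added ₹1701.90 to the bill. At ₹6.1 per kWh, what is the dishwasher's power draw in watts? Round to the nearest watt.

Energy = ₹1701.90 ÷ ₹6.1/kWh = 279 kWh
Runtime = 6 h/day × 31 days = 186 h
Power = 279 kWh ÷ 186 h = 1.5 kW = 1500 W

1500 W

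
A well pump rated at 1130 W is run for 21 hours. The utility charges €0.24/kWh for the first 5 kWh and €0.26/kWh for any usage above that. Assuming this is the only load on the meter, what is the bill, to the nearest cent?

Energy = 1.13 kW × 21 h = 23.73 kWh
Tier 1 (0–5 kWh): 5 × €0.24 = €1.2
Above 5 kWh: 18.73 × €0.26 = €4.8698
Bill = €6.07

€6.07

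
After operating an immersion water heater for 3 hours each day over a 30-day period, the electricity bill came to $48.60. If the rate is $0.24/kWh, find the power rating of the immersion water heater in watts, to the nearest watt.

2250 W

Energy = $48.60 ÷ $0.24/kWh = 202.5 kWh
Runtime = 3 h/day × 30 days = 90 h
Power = 202.5 kWh ÷ 90 h = 2.25 kW = 2250 W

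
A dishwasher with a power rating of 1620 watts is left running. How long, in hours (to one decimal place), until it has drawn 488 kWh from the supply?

Hours = 488 kWh ÷ 1.62 kW = 301.2 h

301.2 h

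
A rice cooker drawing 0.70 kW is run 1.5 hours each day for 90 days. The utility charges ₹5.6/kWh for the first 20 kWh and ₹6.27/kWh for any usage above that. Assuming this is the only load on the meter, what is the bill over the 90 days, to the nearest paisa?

Runtime = 1.5 h/day × 90 days = 135 h
Energy = 0.7 kW × 135 h = 94.5 kWh
Tier 1 (0–20 kWh): 20 × ₹5.6 = ₹112
Above 20 kWh: 74.5 × ₹6.27 = ₹467.115
Bill = ₹579.12

₹579.12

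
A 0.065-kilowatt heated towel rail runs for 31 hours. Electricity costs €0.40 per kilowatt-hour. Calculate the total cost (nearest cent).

€0.81

Energy = 0.065 kW × 31 h = 2.015 kWh
Cost = 2.015 kWh × €0.40/kWh = €0.81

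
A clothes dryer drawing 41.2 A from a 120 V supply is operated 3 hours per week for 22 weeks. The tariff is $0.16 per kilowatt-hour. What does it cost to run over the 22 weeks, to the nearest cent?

Power = 41.2 A × 120 V = 4944 W = 4.944 kW
Runtime = 3 h/week × 22 weeks = 66 h
Energy = 4.944 kW × 66 h = 326.304 kWh
Cost = 326.304 kWh × $0.16/kWh = $52.21

$52.21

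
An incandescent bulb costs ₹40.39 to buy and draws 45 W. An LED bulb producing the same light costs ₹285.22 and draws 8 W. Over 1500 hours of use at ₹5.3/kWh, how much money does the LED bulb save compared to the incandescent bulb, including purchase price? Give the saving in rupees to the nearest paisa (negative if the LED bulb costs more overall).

incandescent bulb: ₹40.39 + (45/1000) kW × 1500 h × ₹5.3 = ₹40.39 + ₹357.75 = ₹398.14
LED bulb: ₹285.22 + (8/1000) kW × 1500 h × ₹5.3 = ₹285.22 + ₹63.6 = ₹348.82
Saving = ₹398.14 − ₹348.82 = ₹49.32

₹49.32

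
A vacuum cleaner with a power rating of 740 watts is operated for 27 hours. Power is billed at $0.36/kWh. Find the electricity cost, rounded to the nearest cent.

$7.19

Energy = 0.74 kW × 27 h = 19.98 kWh
Cost = 19.98 kWh × $0.36/kWh = $7.19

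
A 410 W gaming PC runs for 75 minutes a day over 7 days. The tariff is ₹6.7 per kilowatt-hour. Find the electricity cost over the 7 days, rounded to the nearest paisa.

₹24.04

Runtime = 75 min × 7 = 525 min = 8.75 h
Energy = 0.41 kW × 8.75 h = 3.5875 kWh
Cost = 3.5875 kWh × ₹6.7/kWh = ₹24.04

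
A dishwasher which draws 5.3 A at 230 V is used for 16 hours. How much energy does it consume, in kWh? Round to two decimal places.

Power = 5.3 A × 230 V = 1219 W = 1.219 kW
Energy = 1.219 kW × 16 h = 19.504 kWh ≈ 19.50 kWh

19.50 kWh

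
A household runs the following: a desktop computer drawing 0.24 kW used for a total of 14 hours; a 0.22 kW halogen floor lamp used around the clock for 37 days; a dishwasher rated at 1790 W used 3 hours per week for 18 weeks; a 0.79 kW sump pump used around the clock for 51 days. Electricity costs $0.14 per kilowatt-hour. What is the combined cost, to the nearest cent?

desktop computer: 0.24 kW × 14 h = 3.36 kWh
halogen floor lamp: Runtime = 24 h × 37 = 888 h
halogen floor lamp: 0.22 kW × 888 h = 195.36 kWh
dishwasher: Runtime = 3 h/week × 18 weeks = 54 h
dishwasher: 1.79 kW × 54 h = 96.66 kWh
sump pump: Runtime = 24 h × 51 = 1224 h
sump pump: 0.79 kW × 1224 h = 966.96 kWh
Total energy = 1262.34 kWh
Cost = 1262.34 × $0.14 = $176.73

$176.73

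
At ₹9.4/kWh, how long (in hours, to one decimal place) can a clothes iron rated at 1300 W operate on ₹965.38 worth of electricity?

79.0 h

Energy available = ₹965.38 ÷ ₹9.4/kWh = 102.7 kWh
Hours = 102.7 kWh ÷ 1.3 kW = 79.0 h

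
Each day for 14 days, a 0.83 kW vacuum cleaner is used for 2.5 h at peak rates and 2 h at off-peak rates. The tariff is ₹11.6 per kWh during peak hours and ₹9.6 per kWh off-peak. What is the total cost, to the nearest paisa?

Peak energy = 0.83 kW × 2.5 h × 14 = 29.05 kWh
Off-peak energy = 0.83 kW × 2 h × 14 = 23.24 kWh
Cost = 29.05 × ₹11.6 + 23.24 × ₹9.6 = ₹336.98 + ₹223.104 = ₹560.08

₹560.08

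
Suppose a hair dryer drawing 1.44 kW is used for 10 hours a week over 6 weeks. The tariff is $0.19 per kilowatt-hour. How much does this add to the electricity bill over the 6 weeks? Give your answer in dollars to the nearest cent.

Runtime = 10 h/week × 6 weeks = 60 h
Energy = 1.44 kW × 60 h = 86.4 kWh
Cost = 86.4 kWh × $0.19/kWh = $16.42

$16.42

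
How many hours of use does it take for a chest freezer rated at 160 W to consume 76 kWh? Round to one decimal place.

Hours = 76 kWh ÷ 0.16 kW = 475.0 h

475.0 h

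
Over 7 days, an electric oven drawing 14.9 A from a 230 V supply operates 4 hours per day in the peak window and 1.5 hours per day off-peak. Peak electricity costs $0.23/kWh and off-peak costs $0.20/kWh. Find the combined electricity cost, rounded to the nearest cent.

Power = 14.9 A × 230 V = 3427 W = 3.427 kW
Peak energy = 3.427 kW × 4 h × 7 = 95.956 kWh
Off-peak energy = 3.427 kW × 1.5 h × 7 = 35.9835 kWh
Cost = 95.956 × $0.23 + 35.9835 × $0.20 = $22.06988 + $7.1967 = $29.27

$29.27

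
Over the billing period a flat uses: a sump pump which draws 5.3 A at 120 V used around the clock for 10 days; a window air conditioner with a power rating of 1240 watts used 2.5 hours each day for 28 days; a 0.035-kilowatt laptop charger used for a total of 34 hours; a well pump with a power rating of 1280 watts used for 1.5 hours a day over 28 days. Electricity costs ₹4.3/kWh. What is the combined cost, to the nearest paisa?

sump pump: Power = 5.3 A × 120 V = 636 W = 0.636 kW
sump pump: Runtime = 24 h × 10 = 240 h
sump pump: 0.636 kW × 240 h = 152.64 kWh
window air conditioner: Runtime = 2.5 h/day × 28 days = 70 h
window air conditioner: 1.24 kW × 70 h = 86.8 kWh
laptop charger: 0.035 kW × 34 h = 1.19 kWh
well pump: Runtime = 1.5 h/day × 28 days = 42 h
well pump: 1.28 kW × 42 h = 53.76 kWh
Total energy = 294.39 kWh
Cost = 294.39 × ₹4.3 = ₹1265.88

₹1265.88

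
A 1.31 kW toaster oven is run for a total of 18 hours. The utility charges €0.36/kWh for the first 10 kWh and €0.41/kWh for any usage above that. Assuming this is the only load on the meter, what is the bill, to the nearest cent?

€9.17

Energy = 1.31 kW × 18 h = 23.58 kWh
Tier 1 (0–10 kWh): 10 × €0.36 = €3.6
Above 10 kWh: 13.58 × €0.41 = €5.5678
Bill = €9.17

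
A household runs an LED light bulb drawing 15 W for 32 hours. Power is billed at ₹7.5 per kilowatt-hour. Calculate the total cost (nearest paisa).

₹3.60

Energy = 0.015 kW × 32 h = 0.48 kWh
Cost = 0.48 kWh × ₹7.5/kWh = ₹3.60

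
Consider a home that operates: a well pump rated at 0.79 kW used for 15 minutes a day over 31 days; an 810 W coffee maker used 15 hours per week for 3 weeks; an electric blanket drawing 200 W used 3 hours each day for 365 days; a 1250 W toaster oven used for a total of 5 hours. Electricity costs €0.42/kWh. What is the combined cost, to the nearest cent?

well pump: Runtime = 15 min × 31 = 465 min = 7.75 h
well pump: 0.79 kW × 7.75 h = 6.1225 kWh
coffee maker: Runtime = 15 h/week × 3 weeks = 45 h
coffee maker: 0.81 kW × 45 h = 36.45 kWh
electric blanket: Runtime = 3 h/day × 365 days = 1095 h
electric blanket: 0.2 kW × 1095 h = 219 kWh
toaster oven: 1.25 kW × 5 h = 6.25 kWh
Total energy = 267.8225 kWh
Cost = 267.8225 × €0.42 = €112.49

€112.49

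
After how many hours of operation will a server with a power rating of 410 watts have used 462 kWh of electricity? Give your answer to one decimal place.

Hours = 462 kWh ÷ 0.41 kW = 1126.8 h

1126.8 h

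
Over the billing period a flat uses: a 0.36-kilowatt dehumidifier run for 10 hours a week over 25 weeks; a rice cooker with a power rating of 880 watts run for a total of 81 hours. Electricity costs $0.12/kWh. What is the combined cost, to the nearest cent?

$19.35

dehumidifier: Runtime = 10 h/week × 25 weeks = 250 h
dehumidifier: 0.36 kW × 250 h = 90 kWh
rice cooker: 0.88 kW × 81 h = 71.28 kWh
Total energy = 161.28 kWh
Cost = 161.28 × $0.12 = $19.35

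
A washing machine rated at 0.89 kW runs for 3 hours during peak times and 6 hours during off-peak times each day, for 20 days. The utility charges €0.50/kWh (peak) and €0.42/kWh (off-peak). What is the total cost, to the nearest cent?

€71.56

Peak energy = 0.89 kW × 3 h × 20 = 53.4 kWh
Off-peak energy = 0.89 kW × 6 h × 20 = 106.8 kWh
Cost = 53.4 × €0.50 + 106.8 × €0.42 = €26.7 + €44.856 = €71.56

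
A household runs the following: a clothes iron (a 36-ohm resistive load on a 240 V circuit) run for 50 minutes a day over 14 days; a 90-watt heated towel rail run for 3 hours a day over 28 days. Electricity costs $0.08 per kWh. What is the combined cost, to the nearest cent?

$2.10

clothes iron: Power = V²/R = 240²/36 = 1600 W = 1.6 kW
clothes iron: Runtime = 50 min × 14 = 700 min = 11.666666… h
clothes iron: 1.6 kW × 11.666666… h = 18.666666… kWh
heated towel rail: Runtime = 3 h/day × 28 days = 84 h
heated towel rail: 0.09 kW × 84 h = 7.56 kWh
Total energy = 26.226666… kWh
Cost = 26.226666… × $0.08 = $2.10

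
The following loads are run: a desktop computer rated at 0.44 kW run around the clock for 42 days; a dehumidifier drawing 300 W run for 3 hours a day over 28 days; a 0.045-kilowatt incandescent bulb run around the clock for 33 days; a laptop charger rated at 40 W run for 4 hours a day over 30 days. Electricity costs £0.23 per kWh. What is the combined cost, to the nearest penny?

desktop computer: Runtime = 24 h × 42 = 1008 h
desktop computer: 0.44 kW × 1008 h = 443.52 kWh
dehumidifier: Runtime = 3 h/day × 28 days = 84 h
dehumidifier: 0.3 kW × 84 h = 25.2 kWh
incandescent bulb: Runtime = 24 h × 33 = 792 h
incandescent bulb: 0.045 kW × 792 h = 35.64 kWh
laptop charger: Runtime = 4 h/day × 30 days = 120 h
laptop charger: 0.04 kW × 120 h = 4.8 kWh
Total energy = 509.16 kWh
Cost = 509.16 × £0.23 = £117.11

£117.11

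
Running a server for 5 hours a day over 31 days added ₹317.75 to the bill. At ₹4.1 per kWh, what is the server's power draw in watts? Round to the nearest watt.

500 W

Energy = ₹317.75 ÷ ₹4.1/kWh = 77.5 kWh
Runtime = 5 h/day × 31 days = 155 h
Power = 77.5 kWh ÷ 155 h = 0.5 kW = 500 W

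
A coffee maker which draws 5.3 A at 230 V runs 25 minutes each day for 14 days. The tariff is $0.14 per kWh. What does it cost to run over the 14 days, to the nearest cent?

$1.00

Power = 5.3 A × 230 V = 1219 W = 1.219 kW
Runtime = 25 min × 14 = 350 min = 5.833333… h
Energy = 1.219 kW × 5.833333… h = 7.110833… kWh
Cost = 7.110833… kWh × $0.14/kWh = $1.00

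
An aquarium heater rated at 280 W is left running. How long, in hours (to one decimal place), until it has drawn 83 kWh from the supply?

Hours = 83 kWh ÷ 0.28 kW = 296.4 h

296.4 h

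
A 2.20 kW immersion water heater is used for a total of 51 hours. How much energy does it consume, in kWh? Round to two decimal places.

112.20 kWh

Energy = 2.2 kW × 51 h = 112.2 kWh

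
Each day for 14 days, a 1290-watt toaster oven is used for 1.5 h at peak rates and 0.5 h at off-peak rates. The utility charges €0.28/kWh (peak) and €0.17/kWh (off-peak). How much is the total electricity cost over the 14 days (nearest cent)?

€9.12

Peak energy = 1.29 kW × 1.5 h × 14 = 27.09 kWh
Off-peak energy = 1.29 kW × 0.5 h × 14 = 9.03 kWh
Cost = 27.09 × €0.28 + 9.03 × €0.17 = €7.5852 + €1.5351 = €9.12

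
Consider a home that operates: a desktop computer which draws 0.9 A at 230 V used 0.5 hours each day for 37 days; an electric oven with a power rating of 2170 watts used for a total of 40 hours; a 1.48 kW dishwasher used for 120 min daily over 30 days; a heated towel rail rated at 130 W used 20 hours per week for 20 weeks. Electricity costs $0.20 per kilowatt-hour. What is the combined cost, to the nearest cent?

desktop computer: Power = 0.9 A × 230 V = 207 W = 0.207 kW
desktop computer: Runtime = 0.5 h/day × 37 days = 18.5 h
desktop computer: 0.207 kW × 18.5 h = 3.8295 kWh
electric oven: 2.17 kW × 40 h = 86.8 kWh
dishwasher: Runtime = 120 min × 30 = 3600 min = 60 h
dishwasher: 1.48 kW × 60 h = 88.8 kWh
heated towel rail: Runtime = 20 h/week × 20 weeks = 400 h
heated towel rail: 0.13 kW × 400 h = 52 kWh
Total energy = 231.4295 kWh
Cost = 231.4295 × $0.20 = $46.29

$46.29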